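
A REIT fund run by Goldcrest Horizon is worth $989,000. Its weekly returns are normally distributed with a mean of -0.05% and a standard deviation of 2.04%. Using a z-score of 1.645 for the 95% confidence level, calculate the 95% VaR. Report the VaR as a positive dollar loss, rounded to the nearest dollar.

Return at the 95% tail: μ − z·σ = -0.05% − 1.645 × 2.04% = -0.05 − 3.3558 = -3.4058%
VaR = −(-3.4058%) × $989,000 = 3.4058% × $989,000 = $33,683

$33,683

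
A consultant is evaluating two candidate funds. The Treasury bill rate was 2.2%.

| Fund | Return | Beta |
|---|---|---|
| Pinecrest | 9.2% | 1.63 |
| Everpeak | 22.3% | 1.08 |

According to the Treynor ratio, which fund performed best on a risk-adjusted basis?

Pinecrest: Treynor = (9.2% − 2.2%) / 1.63 = 4.294
Everpeak: Treynor = (22.3% − 2.2%) / 1.08 = 18.611
Highest: Everpeak (18.611).

Everpeak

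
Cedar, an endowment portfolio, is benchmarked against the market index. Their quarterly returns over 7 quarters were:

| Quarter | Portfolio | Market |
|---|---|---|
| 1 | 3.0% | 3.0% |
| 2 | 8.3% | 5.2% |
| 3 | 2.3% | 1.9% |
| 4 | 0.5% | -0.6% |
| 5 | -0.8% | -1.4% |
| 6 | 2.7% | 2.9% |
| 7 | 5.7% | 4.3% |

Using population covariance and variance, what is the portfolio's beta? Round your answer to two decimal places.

1.19

r̄p = 3.1000%,  r̄m = 2.1857%
Cov = Σ(rp − r̄p)(rm − r̄m) / 7 = 6.0371
Var(rm) = Σ(rm − r̄m)² / 7 = 5.0612
β = Cov / Var = 6.0371 / 5.0612 = 1.1928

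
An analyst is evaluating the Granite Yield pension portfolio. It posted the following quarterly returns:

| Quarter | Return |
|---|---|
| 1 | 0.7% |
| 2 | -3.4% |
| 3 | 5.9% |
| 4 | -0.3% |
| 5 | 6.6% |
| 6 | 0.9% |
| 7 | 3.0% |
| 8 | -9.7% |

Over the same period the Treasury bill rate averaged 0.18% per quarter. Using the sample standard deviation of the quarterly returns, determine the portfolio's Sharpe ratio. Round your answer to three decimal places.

Mean return r̄ = 3.70 / 8 = 0.4625%
Σ(r − r̄)² = 192.6988; sample σ = √(192.6988/7) = 5.2468%
Sharpe = (r̄ − rf) / σ = (0.4625 − 0.18) / 5.2468 = 0.2825 / 5.2468 = 0.0538

0.054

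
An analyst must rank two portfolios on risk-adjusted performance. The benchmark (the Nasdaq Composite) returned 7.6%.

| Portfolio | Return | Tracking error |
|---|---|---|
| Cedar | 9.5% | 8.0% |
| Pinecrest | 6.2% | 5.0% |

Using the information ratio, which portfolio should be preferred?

Cedar: IR = (9.5% − 7.6%) / 8.0% = 0.238
Pinecrest: IR = (6.2% − 7.6%) / 5.0% = -0.280
Highest: Cedar (0.238).

Cedar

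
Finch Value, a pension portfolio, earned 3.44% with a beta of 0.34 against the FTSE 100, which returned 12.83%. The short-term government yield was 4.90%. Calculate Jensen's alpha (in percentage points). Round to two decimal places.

-4.16

CAPM expected return = Rf + β(Rm − Rf) = 4.90% + 0.34 × (12.83% − 4.90%) = 4.9 + 0.34 × 7.93 = 7.5962%
Jensen's α = Rp − E[R] = 3.44% − 7.5962% = -4.1562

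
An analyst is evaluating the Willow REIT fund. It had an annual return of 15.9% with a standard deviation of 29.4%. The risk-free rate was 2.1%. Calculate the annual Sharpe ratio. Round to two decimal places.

0.47

Sharpe = (Rp − Rf) / σp = (15.9% − 2.1%) / 29.4% = 13.80% / 29.4% = 0.4694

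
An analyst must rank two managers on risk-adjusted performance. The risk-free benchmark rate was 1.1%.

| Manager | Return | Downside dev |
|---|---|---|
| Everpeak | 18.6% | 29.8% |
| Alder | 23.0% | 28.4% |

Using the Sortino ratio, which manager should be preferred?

Alder

Everpeak: Sortino ratio = (18.6% − 1.1%) / 29.8% = 0.587
Alder: Sortino ratio = (23.0% − 1.1%) / 28.4% = 0.771
Highest: Alder (0.771).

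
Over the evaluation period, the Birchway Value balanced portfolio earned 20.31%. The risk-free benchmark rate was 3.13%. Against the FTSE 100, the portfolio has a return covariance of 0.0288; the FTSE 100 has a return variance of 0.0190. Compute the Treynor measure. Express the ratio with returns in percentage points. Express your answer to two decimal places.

β = Cov / Var = 0.0288 / 0.0190 = 1.5158
Treynor = (Rp − Rf) / β = (20.31% − 3.13%) / 1.5158 = 17.18 / 1.5158 = 11.3339

11.33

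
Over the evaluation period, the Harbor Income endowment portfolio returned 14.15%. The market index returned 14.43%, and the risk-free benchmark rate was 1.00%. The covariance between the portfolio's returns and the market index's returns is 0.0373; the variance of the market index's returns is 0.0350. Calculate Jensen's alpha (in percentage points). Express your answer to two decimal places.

-1.16

β = Cov / Var = 0.0373 / 0.0350 = 1.0657
E[R] = Rf + β(Rm − Rf) = 1.00% + 1.0657 × (14.43% − 1.00%) = 15.3124%
α = Rp − E[R] = 14.15% − 15.3124% = -1.1624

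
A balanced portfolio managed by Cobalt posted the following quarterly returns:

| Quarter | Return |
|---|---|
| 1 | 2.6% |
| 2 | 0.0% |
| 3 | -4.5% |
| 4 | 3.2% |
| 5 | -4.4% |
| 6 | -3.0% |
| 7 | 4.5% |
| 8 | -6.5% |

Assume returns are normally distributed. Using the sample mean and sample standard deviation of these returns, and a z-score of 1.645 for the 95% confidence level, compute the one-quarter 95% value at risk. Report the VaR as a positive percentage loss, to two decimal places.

r̄ = (2.6 + 0 − 4.5 + 3.2 − 4.4 − 3 + 4.5 − 6.5) / 8 = -1.0125%
Σ(r − r̄)² = 119.9088; sample σ = √(119.9088/7) = 4.1388%
VaR = −(r̄ − z·σ) = −(-1.0125 − 1.645 × 4.1388) = −(-7.8208) = 7.8208%

7.82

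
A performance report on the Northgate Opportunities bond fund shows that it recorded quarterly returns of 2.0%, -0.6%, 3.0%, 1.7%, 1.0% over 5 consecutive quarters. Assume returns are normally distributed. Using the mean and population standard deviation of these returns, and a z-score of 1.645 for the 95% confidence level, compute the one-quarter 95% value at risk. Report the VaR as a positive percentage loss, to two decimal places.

0.55

Mean return r̄ = 7.10 / 5 = 1.4200%
Σ(r − r̄)² = (2 − 1.4200)² + (-0.6 − 1.4200)² + … = 7.1680
σ = √[7.1680 / 5] = 1.1973%
VaR = −(r̄ − z·σ) = −(1.4200 − 1.645 × 1.1973) = −(-0.5496) = 0.5496%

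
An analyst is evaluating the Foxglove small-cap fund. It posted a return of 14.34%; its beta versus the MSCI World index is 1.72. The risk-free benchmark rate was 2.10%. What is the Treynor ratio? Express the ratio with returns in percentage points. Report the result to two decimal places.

Treynor = (Rp − Rf) / β = (14.34% − 2.10%) / 1.72 = 12.24 / 1.72 = 7.1163

7.12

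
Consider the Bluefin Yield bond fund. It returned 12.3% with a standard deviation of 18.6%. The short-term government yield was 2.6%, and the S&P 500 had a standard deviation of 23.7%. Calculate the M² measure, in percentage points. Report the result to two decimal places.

14.96

Sharpe = (Rp − Rf) / σp = (12.3% − 2.6%) / 18.6% = 0.5215
M² = Rf + Sharpe × σm = 2.6% + 0.5215 × 23.7% = 14.9596%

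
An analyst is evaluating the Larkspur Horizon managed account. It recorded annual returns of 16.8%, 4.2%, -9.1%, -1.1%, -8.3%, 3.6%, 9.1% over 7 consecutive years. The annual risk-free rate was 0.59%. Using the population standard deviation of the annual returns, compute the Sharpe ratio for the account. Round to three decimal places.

0.184

r̄ = (16.8 + 4.2 − 9.1 − 1.1 − 8.3 + 3.6 + 9.1) / 7 = 2.1714%
Population σ = √[Σ(r − r̄)² / 7] = √[515.5543 / 7] = √73.6506 = 8.5820%
Sharpe = (r̄ − rf) / σ = (2.1714 − 0.59) / 8.5820 = 1.5814 / 8.5820 = 0.1843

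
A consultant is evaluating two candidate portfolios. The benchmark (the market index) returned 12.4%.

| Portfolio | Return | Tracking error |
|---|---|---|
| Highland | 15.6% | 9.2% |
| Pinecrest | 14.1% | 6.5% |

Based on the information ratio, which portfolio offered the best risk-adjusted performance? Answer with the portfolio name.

Highland

Highland: IR = (15.6% − 12.4%) / 9.2% = 0.348
Pinecrest: IR = (14.1% − 12.4%) / 6.5% = 0.262
Highest: Highland (0.348).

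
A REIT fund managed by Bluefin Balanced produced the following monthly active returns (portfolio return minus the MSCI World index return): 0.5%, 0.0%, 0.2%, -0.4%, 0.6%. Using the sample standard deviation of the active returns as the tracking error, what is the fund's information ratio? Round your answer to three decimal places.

r̄ = (0.5 + 0 + 0.2 − 0.4 + 0.6) / 5 = 0.1800%
Σ(r − r̄)² = (0.5 − 0.1800)² + (0 − 0.1800)² + … = 0.6480
sample σ = √(0.6480 / 4) = √0.1620 = 0.4025%
IR = r̄ / tracking error = 0.1800 / 0.4025 = 0.4472

0.447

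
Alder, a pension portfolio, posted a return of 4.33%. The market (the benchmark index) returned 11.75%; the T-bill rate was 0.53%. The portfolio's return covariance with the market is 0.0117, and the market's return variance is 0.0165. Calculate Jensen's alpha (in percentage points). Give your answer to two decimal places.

β = Cov / Var = 0.0117 / 0.0165 = 0.7091
E[R] = Rf + β(Rm − Rf) = 0.53% + 0.7091 × (11.75% − 0.53%) = 8.4861%
α = Rp − E[R] = 4.33% − 8.4861% = -4.1561

-4.16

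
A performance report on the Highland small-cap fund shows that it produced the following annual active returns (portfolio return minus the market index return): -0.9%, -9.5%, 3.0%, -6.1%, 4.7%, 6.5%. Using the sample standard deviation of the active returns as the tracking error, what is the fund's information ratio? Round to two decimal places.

μ = (-0.9 − 9.5 + 3 − 6.1 + 4.7 + 6.5) / 6 = -0.3833%
Σ(r − μ)² = (-0.9 − (-0.3833))² + (-9.5 − (-0.3833))² + … = 200.7283
σ = √[200.7283 / 5] = 6.3361%
IR = μ / tracking error = -0.3833 / 6.3361 = -0.0605

-0.06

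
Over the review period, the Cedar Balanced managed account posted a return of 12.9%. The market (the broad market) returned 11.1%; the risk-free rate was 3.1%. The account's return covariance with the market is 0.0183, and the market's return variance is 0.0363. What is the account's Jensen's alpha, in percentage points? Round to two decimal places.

5.77

β = Cov / Var = 0.0183 / 0.0363 = 0.5041
E[R] = Rf + β(Rm − Rf) = 3.1% + 0.5041 × (11.1% − 3.1%) = 7.1328%
α = Rp − E[R] = 12.9% − 7.1328% = 5.7672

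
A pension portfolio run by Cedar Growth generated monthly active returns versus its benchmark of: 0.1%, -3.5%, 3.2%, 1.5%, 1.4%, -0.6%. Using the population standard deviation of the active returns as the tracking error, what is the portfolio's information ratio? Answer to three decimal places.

Mean return μ = 2.10 / 6 = 0.3500%
Population σ = √[Σ(r − μ)² / 6] = √[26.3350 / 6] = √4.3892 = 2.0950%
IR = μ / tracking error = 0.3500 / 2.0950 = 0.1671

0.167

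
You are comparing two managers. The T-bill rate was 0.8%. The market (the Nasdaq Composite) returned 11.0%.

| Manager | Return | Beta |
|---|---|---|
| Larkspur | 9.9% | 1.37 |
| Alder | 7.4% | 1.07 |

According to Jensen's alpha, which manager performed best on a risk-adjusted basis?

Alder

Larkspur: α = 9.9% − [0.8% + 1.37 × (11.0% − 0.8%)] = -4.874
Alder: α = 7.4% − [0.8% + 1.07 × (11.0% − 0.8%)] = -4.314
Highest: Alder (-4.314).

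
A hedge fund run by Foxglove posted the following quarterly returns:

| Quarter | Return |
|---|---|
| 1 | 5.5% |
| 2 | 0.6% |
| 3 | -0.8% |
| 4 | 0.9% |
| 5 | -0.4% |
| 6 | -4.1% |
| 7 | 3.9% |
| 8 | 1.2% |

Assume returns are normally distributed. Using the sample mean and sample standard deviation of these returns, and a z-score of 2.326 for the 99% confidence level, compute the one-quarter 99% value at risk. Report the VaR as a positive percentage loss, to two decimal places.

μ = (5.5 + 0.6 − 0.8 + 0.9 − 0.4 − 4.1 + 3.9 + 1.2) / 8 = 0.8500%
Σ(r − μ)² = (5.5 − 0.8500)² + (0.6 − 0.8500)² + (-0.8 − 0.8500)² + … = 59.9000
σ = √[59.9000 / 7] = 2.9253%
VaR = −(μ − z·σ) = −(0.8500 − 2.326 × 2.9253) = −(-5.9542) = 5.9542%

5.95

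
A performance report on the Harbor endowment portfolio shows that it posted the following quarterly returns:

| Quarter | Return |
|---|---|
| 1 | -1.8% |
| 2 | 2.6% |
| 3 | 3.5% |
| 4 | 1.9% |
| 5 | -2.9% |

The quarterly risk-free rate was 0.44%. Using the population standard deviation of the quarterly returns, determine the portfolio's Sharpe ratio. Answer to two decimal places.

0.09

Mean return r̄ = 3.30 / 5 = 0.6600%
Σ(r − r̄)² = (-1.8 − 0.6600)² + (2.6 − 0.6600)² + … = 32.0920
σ = √[32.0920 / 5] = 2.5335%
Sharpe = (r̄ − rf) / σ = (0.6600 − 0.44) / 2.5335 = 0.2200 / 2.5335 = 0.0868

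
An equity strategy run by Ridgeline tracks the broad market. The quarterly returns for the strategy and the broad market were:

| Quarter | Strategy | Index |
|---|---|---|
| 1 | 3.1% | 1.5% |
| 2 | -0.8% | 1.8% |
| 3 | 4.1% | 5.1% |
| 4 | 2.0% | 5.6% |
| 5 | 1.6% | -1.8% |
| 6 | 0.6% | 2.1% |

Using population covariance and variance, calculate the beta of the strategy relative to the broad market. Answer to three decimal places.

r̄p = 1.7667%,  r̄m = 2.3833%
Cov = Σ(rp − r̄p)(rm − r̄m) / 6 = 1.4061
Var(rm) = Σ(rm − r̄m)² / 6 = 6.0714
β = Cov / Var = 1.4061 / 6.0714 = 0.2316

0.232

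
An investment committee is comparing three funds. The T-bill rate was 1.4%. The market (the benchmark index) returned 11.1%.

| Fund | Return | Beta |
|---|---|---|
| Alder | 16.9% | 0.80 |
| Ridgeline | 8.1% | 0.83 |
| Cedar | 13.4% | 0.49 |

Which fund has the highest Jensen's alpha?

Alder

Alder: α = 16.9% − [1.4% + 0.80 × (11.1% − 1.4%)] = 7.740
Ridgeline: α = 8.1% − [1.4% + 0.83 × (11.1% − 1.4%)] = -1.351
Cedar: α = 13.4% − [1.4% + 0.49 × (11.1% − 1.4%)] = 7.247
Highest: Alder (7.740).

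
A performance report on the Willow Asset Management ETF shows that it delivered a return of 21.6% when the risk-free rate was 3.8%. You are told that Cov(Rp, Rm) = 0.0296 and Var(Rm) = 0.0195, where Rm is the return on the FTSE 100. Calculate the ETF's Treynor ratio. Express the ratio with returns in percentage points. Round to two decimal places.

β = Cov / Var = 0.0296 / 0.0195 = 1.5179
Treynor = (Rp − Rf) / β = (21.6% − 3.8%) / 1.5179 = 17.80 / 1.5179 = 11.7267

11.73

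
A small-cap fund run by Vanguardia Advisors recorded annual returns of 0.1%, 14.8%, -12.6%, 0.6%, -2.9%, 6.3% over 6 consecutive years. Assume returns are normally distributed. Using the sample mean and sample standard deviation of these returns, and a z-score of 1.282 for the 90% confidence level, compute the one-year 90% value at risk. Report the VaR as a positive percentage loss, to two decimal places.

10.69

r̄ = (0.1 + 14.8 − 12.6 + 0.6 − 2.9 + 6.3) / 6 = 6.30 / 6 = 1.0500%
Σ(r − r̄)² = (0.1 − 1.0500)² + (14.8 − 1.0500)² + (-12.6 − 1.0500)² + … = 419.6550
sample σ = √(419.6550 / 5) = √83.9310 = 9.1614%
VaR = −(r̄ − z·σ) = −(1.0500 − 1.282 × 9.1614) = −(-10.6949) = 10.6949%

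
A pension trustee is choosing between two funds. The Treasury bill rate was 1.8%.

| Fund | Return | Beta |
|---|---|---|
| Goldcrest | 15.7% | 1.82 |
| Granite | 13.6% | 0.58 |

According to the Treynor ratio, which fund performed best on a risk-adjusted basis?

Granite

Goldcrest: Treynor = (15.7% − 1.8%) / 1.82 = 7.637
Granite: Treynor = (13.6% − 1.8%) / 0.58 = 20.345
Highest: Granite (20.345).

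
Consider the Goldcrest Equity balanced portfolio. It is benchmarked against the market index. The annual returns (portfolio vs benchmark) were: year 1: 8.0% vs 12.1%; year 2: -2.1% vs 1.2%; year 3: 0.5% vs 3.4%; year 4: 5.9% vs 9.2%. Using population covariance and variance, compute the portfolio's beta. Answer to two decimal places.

r̄p = 3.0750%,  r̄m = 6.4750%
Cov = Σ(rp − r̄p)(rm − r̄m) / 4 = 17.6544
Var(rm) = Σ(rm − r̄m)² / 4 = 19.0869
β = Cov / Var = 17.6544 / 19.0869 = 0.9249

0.92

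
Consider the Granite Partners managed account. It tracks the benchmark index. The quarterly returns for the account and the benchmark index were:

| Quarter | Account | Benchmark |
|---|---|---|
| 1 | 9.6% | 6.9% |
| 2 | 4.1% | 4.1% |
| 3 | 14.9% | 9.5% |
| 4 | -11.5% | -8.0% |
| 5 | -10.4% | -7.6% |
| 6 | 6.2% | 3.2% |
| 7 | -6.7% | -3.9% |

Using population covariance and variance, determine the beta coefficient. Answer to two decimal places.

1.46

r̄p = 0.8857%,  r̄m = 0.6000%
Cov = Σ(rp − r̄p)(rm − r̄m) / 7 = 62.5557
Var(rm) = Σ(rm − r̄m)² / 7 = 42.7657
β = Cov / Var = 62.5557 / 42.7657 = 1.4628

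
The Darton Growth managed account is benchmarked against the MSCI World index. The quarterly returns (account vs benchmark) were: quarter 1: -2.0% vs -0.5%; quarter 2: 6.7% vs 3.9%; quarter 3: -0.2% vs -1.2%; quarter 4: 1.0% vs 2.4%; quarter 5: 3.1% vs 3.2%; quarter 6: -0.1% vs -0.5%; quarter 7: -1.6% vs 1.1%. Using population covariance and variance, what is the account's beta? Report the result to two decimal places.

r̄p = 0.9857%,  r̄m = 1.2000%
Cov = Σ(rp − r̄p)(rm − r̄m) / 7 = 4.2429
Var(rm) = Σ(rm − r̄m)² / 7 = 3.4686
β = Cov / Var = 4.2429 / 3.4686 = 1.2232

1.22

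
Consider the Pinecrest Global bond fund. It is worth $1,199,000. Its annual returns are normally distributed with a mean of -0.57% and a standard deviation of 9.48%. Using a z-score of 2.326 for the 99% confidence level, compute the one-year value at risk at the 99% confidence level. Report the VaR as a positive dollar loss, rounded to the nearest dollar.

$271,220

Return at the 99% tail: μ − z·σ = -0.57% − 2.326 × 9.48% = -0.57 − 22.05048 = -22.62048%
VaR = −(-22.62048%) × $1,199,000 = 22.62048% × $1,199,000 = $271,220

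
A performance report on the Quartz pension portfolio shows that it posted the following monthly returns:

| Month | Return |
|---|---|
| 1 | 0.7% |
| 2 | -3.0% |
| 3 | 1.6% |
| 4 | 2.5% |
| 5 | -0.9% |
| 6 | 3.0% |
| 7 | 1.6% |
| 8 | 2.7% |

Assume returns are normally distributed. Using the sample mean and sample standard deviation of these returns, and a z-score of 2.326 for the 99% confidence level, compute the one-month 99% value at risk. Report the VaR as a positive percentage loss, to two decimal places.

3.75

μ = (0.7 − 3 + 1.6 + 2.5 − 0.9 + 3 + 1.6 + 2.7) / 8 = 8.20 / 8 = 1.0250%
Sample σ = √[Σ(r − μ)² / 7] = √[29.5550 / 7] = √4.2221 = 2.0548%
VaR = −(μ − z·σ) = −(1.0250 − 2.326 × 2.0548) = −(-3.7545) = 3.7545%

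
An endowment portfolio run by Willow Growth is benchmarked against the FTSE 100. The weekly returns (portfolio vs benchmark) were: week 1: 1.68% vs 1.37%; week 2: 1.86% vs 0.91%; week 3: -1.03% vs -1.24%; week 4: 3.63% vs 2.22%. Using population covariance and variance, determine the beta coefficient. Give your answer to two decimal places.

1.28

r̄p = 1.5350%,  r̄m = 0.8150%
Cov = Σ(rp − r̄p)(rm − r̄m) / 4 = 2.0815
Var(rm) = Σ(rm − r̄m)² / 4 = 1.6285
β = Cov / Var = 2.0815 / 1.6285 = 1.2782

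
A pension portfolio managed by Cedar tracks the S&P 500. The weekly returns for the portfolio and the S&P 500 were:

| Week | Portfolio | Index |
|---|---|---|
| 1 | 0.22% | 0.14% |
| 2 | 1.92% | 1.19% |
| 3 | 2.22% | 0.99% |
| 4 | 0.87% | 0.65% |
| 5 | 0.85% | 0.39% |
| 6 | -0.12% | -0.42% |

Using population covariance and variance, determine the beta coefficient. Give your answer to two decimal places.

1.47

r̄p = 0.9933%,  r̄m = 0.4900%
Cov = Σ(rp − r̄p)(rm − r̄m) / 6 = 0.4234
Var(rm) = Σ(rm − r̄m)² / 6 = 0.2877
β = Cov / Var = 0.4234 / 0.2877 = 1.4717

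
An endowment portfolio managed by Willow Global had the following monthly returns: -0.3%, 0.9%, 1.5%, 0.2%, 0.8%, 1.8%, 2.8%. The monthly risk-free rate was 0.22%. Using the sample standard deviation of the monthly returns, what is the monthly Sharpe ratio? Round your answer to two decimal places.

r̄ = (-0.3 + 0.9 + 1.5 + 0.2 + 0.8 + 1.8 + 2.8) / 7 = 1.1000%
Σ(r − r̄)² = (-0.3 − 1.1000)² + (0.9 − 1.1000)² + … = 6.4400
σ = √[6.4400 / 6] = 1.0360%
Sharpe = (r̄ − rf) / σ = (1.1000 − 0.22) / 1.0360 = 0.8800 / 1.0360 = 0.8494

0.85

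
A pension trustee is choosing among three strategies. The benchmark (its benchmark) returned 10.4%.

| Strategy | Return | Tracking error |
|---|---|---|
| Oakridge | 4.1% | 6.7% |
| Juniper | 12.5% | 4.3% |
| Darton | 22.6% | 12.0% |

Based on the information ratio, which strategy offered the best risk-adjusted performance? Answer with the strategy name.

Oakridge: IR = (4.1% − 10.4%) / 6.7% = -0.940
Juniper: IR = (12.5% − 10.4%) / 4.3% = 0.488
Darton: IR = (22.6% − 10.4%) / 12.0% = 1.017
Highest: Darton (1.017).

Darton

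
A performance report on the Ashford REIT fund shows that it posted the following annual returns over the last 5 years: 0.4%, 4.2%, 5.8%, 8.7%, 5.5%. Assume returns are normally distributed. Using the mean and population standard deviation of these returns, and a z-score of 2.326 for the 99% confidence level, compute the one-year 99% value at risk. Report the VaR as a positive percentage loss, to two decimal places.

1.35

μ = (0.4 + 4.2 + 5.8 + 8.7 + 5.5) / 5 = 4.9200%
Population std dev = √[36.3480 / 5] = 2.6962%
VaR = −(μ − z·σ) = −(4.9200 − 2.326 × 2.6962) = −(-1.3514) = 1.3514%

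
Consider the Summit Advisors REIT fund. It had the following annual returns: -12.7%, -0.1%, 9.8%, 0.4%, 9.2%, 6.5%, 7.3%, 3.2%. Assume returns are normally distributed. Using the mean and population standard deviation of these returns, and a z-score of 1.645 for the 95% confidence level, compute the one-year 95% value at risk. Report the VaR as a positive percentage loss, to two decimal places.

8.36

Mean return r̄ = 23.60 / 8 = 2.9500%
Population std dev = √[378.3000 / 8] = 6.8766%
VaR = −(r̄ − z·σ) = −(2.9500 − 1.645 × 6.8766) = −(-8.3620) = 8.3620%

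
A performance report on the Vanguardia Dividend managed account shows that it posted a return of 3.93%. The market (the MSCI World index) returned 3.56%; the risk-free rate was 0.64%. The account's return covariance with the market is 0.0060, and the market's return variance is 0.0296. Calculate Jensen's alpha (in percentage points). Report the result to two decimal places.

2.70

β = Cov / Var = 0.0060 / 0.0296 = 0.2027
E[R] = Rf + β(Rm − Rf) = 0.64% + 0.2027 × (3.56% − 0.64%) = 1.2319%
α = Rp − E[R] = 3.93% − 1.2319% = 2.6981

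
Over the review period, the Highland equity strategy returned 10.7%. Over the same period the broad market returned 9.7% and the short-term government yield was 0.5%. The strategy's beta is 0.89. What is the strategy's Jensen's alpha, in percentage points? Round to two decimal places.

2.01

CAPM expected return = Rf + β(Rm − Rf) = 0.5% + 0.89 × (9.7% − 0.5%) = 0.5 + 0.89 × 9.20 = 8.6880%
Jensen's α = Rp − E[R] = 10.7% − 8.6880% = 2.0120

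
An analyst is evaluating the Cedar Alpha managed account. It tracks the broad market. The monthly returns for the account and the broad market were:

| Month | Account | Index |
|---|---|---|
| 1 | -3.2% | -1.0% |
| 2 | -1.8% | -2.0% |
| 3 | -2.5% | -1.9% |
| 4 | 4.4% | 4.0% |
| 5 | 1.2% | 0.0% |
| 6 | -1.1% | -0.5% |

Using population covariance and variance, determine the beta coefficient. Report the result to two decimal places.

r̄p = -0.5000%,  r̄m = -0.2333%
Cov = Σ(rp − r̄p)(rm − r̄m) / 6 = 4.8333
Var(rm) = Σ(rm − r̄m)² / 6 = 4.0889
β = Cov / Var = 4.8333 / 4.0889 = 1.1821

1.18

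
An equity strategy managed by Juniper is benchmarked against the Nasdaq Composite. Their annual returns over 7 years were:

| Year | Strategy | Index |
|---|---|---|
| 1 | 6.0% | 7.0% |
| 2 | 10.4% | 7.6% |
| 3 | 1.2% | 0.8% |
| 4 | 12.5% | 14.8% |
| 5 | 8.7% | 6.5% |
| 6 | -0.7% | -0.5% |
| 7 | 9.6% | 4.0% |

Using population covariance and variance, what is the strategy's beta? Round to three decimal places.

0.833

r̄p = 6.8143%,  r̄m = 5.7429%
Cov = Σ(rp − r̄p)(rm − r̄m) / 7 = 18.3380
Var(rm) = Σ(rm − r̄m)² / 7 = 22.0110
β = Cov / Var = 18.3380 / 22.0110 = 0.8331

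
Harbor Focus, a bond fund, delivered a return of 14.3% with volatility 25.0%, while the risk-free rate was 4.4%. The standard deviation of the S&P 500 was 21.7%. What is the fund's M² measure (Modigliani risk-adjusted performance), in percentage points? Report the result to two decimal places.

12.99

Sharpe = (Rp − Rf) / σp = (14.3% − 4.4%) / 25.0% = 0.3960
M² = Rf + Sharpe × σm = 4.4% + 0.3960 × 21.7% = 12.9932%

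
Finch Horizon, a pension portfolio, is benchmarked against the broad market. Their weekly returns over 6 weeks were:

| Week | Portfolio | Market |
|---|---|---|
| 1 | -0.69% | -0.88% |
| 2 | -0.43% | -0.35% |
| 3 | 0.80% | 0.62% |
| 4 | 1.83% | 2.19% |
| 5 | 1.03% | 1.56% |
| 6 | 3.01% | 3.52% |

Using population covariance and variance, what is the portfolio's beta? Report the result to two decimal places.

0.84

r̄p = 0.9250%,  r̄m = 1.1100%
Cov = Σ(rp − r̄p)(rm − r̄m) / 6 = 1.8838
Var(rm) = Σ(rm − r̄m)² / 6 = 2.2515
β = Cov / Var = 1.8838 / 2.2515 = 0.8367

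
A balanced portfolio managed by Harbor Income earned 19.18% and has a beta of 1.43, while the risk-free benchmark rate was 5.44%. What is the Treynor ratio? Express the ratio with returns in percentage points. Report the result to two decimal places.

Treynor = (Rp − Rf) / β = (19.18% − 5.44%) / 1.43 = 13.74 / 1.43 = 9.6084

9.61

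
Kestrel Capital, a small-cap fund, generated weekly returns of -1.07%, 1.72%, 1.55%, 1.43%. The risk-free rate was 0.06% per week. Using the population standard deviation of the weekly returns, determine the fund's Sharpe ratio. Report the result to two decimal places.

0.74

Mean return r̄ = 3.630 / 4 = 0.9075%
Population std dev = √[5.2565 / 4] = 1.1464%
Sharpe = (r̄ − rf) / σ = (0.9075 − 0.06) / 1.1464 = 0.8475 / 1.1464 = 0.7393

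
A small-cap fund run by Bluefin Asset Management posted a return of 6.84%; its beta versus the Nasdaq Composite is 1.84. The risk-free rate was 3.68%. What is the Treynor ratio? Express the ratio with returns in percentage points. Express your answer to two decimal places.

1.72

Treynor = (Rp − Rf) / β = (6.84% − 3.68%) / 1.84 = 3.16 / 1.84 = 1.7174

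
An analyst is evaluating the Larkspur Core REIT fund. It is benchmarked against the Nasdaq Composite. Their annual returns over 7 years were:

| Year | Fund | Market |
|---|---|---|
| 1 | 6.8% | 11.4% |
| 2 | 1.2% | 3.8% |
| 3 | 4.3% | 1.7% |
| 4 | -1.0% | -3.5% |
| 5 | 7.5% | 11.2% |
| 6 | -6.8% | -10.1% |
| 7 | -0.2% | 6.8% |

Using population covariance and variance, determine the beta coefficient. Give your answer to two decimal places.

0.57

r̄p = 1.6857%,  r̄m = 3.0429%
Cov = Σ(rp − r̄p)(rm − r̄m) / 7 = 29.7578
Var(rm) = Σ(rm − r̄m)² / 7 = 52.6310
β = Cov / Var = 29.7578 / 52.6310 = 0.5654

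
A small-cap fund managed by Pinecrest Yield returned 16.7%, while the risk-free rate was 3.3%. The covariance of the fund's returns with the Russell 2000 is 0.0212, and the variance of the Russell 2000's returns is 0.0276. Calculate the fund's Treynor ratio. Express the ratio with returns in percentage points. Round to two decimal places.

β = Cov / Var = 0.0212 / 0.0276 = 0.7681
Treynor = (Rp − Rf) / β = (16.7% − 3.3%) / 0.7681 = 13.40 / 0.7681 = 17.4456

17.45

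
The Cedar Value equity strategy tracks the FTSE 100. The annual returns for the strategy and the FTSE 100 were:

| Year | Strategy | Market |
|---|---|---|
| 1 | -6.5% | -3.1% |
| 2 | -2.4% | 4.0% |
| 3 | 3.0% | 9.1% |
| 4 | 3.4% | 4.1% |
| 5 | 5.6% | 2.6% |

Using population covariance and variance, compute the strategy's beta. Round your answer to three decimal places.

0.735

r̄p = 0.6200%,  r̄m = 3.3400%
Cov = Σ(rp − r̄p)(rm − r̄m) / 5 = 11.1992
Var(rm) = Σ(rm − r̄m)² / 5 = 15.2424
β = Cov / Var = 11.1992 / 15.2424 = 0.7347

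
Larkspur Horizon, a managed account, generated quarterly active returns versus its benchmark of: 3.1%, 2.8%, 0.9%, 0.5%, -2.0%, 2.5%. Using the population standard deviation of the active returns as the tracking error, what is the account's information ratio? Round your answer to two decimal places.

0.74

Mean return r̄ = 7.80 / 6 = 1.3000%
Σ(r − r̄)² = 18.6200; population σ = √(18.6200/6) = 1.7616%
IR = r̄ / tracking error = 1.3000 / 1.7616 = 0.7380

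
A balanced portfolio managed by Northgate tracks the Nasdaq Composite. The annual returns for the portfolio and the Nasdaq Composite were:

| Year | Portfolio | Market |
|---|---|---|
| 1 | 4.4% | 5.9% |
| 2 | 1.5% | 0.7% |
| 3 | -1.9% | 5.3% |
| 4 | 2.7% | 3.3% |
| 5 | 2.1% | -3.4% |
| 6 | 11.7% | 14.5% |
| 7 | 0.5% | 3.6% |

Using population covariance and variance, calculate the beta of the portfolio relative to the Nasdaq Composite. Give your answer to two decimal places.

r̄p = 3.0000%,  r̄m = 4.2714%
Cov = Σ(rp − r̄p)(rm − r̄m) / 7 = 14.3514
Var(rm) = Σ(rm − r̄m)² / 7 = 25.9049
β = Cov / Var = 14.3514 / 25.9049 = 0.5540

0.55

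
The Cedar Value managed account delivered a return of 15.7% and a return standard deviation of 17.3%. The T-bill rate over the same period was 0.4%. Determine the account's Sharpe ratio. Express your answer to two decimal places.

0.88

Sharpe = (Rp − Rf) / σp = (15.7% − 0.4%) / 17.3% = 15.30% / 17.3% = 0.8844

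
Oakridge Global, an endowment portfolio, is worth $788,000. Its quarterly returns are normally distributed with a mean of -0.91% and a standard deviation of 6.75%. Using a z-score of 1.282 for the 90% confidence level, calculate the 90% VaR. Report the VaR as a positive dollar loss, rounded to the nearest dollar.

Return at the 90% tail: μ − z·σ = -0.91% − 1.282 × 6.75% = -0.91 − 8.6535 = -9.5635%
VaR = −(-9.5635%) × $788,000 = 9.5635% × $788,000 = $75,360

$75,360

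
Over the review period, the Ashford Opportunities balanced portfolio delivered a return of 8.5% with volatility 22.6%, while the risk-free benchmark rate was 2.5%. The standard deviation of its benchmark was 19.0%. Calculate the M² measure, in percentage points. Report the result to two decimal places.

Sharpe = (Rp − Rf) / σp = (8.5% − 2.5%) / 22.6% = 0.2655
M² = Rf + Sharpe × σm = 2.5% + 0.2655 × 19.0% = 7.5445%

7.54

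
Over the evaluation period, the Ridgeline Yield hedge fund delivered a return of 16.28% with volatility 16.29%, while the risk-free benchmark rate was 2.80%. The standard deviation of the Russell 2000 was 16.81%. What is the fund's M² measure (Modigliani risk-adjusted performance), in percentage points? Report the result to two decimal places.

16.71

Sharpe = (Rp − Rf) / σp = (16.28% − 2.80%) / 16.29% = 0.8275
M² = Rf + Sharpe × σm = 2.80% + 0.8275 × 16.81% = 16.7103%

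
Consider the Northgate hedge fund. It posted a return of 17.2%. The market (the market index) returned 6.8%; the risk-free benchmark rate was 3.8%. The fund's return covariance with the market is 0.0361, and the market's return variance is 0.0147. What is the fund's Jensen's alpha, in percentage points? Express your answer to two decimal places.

β = Cov / Var = 0.0361 / 0.0147 = 2.4558
E[R] = Rf + β(Rm − Rf) = 3.8% + 2.4558 × (6.8% − 3.8%) = 11.1674%
α = Rp − E[R] = 17.2% − 11.1674% = 6.0326

6.03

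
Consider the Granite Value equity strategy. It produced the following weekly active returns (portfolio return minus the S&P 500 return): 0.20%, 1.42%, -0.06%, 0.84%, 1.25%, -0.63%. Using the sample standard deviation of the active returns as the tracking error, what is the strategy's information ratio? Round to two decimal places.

0.63

Mean return μ = 3.020 / 6 = 0.5033%
Sample σ = √[Σ(r − μ)² / 5] = √[3.2049 / 5] = √0.6410 = 0.8006%
IR = μ / tracking error = 0.5033 / 0.8006 = 0.6287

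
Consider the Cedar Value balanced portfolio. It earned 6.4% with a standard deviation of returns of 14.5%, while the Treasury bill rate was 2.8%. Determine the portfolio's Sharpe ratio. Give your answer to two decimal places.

0.25

Sharpe = (Rp − Rf) / σp = (6.4% − 2.8%) / 14.5% = 3.60% / 14.5% = 0.2483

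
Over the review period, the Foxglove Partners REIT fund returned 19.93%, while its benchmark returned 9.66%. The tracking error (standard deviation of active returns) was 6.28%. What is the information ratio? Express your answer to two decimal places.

1.64

IR = (Rp − Rb) / TE = (19.93% − 9.66%) / 6.28% = 10.27% / 6.28% = 1.6354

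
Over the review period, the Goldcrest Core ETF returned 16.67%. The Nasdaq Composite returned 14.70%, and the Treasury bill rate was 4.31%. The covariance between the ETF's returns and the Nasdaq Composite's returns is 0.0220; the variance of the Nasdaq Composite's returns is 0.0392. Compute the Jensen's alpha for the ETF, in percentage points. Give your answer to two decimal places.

β = Cov / Var = 0.0220 / 0.0392 = 0.5612
E[R] = Rf + β(Rm − Rf) = 4.31% + 0.5612 × (14.70% − 4.31%) = 10.1409%
α = Rp − E[R] = 16.67% − 10.1409% = 6.5291

6.53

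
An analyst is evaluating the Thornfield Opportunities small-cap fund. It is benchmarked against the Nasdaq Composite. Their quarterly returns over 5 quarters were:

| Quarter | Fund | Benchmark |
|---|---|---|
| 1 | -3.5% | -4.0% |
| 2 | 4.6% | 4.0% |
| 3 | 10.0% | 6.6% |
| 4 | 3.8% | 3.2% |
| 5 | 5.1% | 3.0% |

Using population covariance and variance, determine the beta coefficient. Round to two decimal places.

1.20

r̄p = 4.0000%,  r̄m = 2.5600%
Cov = Σ(rp − r̄p)(rm − r̄m) / 5 = 14.9320
Var(rm) = Σ(rm − r̄m)² / 5 = 12.4064
β = Cov / Var = 14.9320 / 12.4064 = 1.2036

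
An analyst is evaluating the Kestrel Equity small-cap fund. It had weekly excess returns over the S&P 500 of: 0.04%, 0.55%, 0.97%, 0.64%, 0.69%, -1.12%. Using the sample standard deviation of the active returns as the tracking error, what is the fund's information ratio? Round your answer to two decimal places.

0.39

r̄ = (0.04 + 0.55 + 0.97 + 0.64 + 0.69 − 1.12) / 6 = 0.2950%
Σ(r − r̄)² = (0.04 − 0.2950)² + (0.55 − 0.2950)² + (0.97 − 0.2950)² + … = 2.8630
sample σ = √(2.8630 / 5) = √0.5726 = 0.7567%
IR = r̄ / tracking error = 0.2950 / 0.7567 = 0.3899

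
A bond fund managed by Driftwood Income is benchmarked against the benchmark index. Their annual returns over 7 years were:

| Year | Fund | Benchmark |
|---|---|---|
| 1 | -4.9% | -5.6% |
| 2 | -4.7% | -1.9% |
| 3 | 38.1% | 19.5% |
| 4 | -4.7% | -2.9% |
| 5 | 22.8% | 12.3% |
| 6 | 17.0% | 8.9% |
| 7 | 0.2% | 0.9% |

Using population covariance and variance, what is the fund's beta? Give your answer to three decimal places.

1.823

r̄p = 9.1143%,  r̄m = 4.4571%
Cov = Σ(rp − r̄p)(rm − r̄m) / 7 = 134.3578
Var(rm) = Σ(rm − r̄m)² / 7 = 73.6967
β = Cov / Var = 134.3578 / 73.6967 = 1.8231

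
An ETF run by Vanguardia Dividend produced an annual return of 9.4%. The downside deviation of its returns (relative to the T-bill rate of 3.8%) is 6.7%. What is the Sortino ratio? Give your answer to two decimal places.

0.84

Sortino = (Rp − Rf) / σd = (9.4% − 3.8%) / 6.7% = 5.60% / 6.7% = 0.8358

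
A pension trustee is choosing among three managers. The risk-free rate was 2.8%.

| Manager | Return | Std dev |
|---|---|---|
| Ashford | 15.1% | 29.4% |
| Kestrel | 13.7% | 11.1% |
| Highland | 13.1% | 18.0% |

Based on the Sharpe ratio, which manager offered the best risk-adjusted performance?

Ashford: Sharpe ratio = (15.1% − 2.8%) / 29.4% = 0.418
Kestrel: Sharpe ratio = (13.7% − 2.8%) / 11.1% = 0.982
Highland: Sharpe ratio = (13.1% − 2.8%) / 18.0% = 0.572
Highest: Kestrel (0.982).

Kestrel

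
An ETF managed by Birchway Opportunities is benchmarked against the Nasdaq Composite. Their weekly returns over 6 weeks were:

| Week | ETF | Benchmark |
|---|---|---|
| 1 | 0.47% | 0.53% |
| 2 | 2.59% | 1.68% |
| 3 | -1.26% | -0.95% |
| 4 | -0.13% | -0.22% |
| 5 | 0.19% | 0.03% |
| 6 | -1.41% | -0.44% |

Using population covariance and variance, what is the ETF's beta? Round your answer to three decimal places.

1.531

r̄p = 0.0750%,  r̄m = 0.1050%
Cov = Σ(rp − r̄p)(rm − r̄m) / 6 = 1.0675
Var(rm) = Σ(rm − r̄m)² / 6 = 0.6971
β = Cov / Var = 1.0675 / 0.6971 = 1.5313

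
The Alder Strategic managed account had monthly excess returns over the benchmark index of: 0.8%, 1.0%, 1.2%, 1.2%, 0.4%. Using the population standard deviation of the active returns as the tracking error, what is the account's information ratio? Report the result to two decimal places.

3.07

r̄ = (0.8 + 1 + 1.2 + 1.2 + 0.4) / 5 = 4.60 / 5 = 0.9200%
Population std dev = √[0.4480 / 5] = 0.2993%
IR = r̄ / tracking error = 0.9200 / 0.2993 = 3.0738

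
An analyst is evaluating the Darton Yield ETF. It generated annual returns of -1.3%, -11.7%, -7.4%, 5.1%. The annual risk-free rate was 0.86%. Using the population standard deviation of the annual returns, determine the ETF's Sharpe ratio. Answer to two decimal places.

Mean return μ = -15.30 / 4 = -3.8250%
Population std dev = √[160.8275 / 4] = 6.3409%
Sharpe = (μ − rf) / σ = (-3.8250 − 0.86) / 6.3409 = -4.6850 / 6.3409 = -0.7389

-0.74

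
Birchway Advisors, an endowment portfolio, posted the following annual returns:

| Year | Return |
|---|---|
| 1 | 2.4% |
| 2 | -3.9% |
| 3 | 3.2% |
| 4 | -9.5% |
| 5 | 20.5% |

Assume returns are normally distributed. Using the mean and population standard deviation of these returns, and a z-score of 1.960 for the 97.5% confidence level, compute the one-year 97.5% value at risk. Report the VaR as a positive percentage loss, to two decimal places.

17.24

r̄ = (2.4 − 3.9 + 3.2 − 9.5 + 20.5) / 5 = 12.70 / 5 = 2.5400%
Σ(r − r̄)² = (2.4 − 2.5400)² + (-3.9 − 2.5400)² + (3.2 − 2.5400)² + … = 509.4520
population σ = √(509.4520 / 5) = √101.8904 = 10.0941%
VaR = −(r̄ − z·σ) = −(2.5400 − 1.960 × 10.0941) = −(-17.2444) = 17.2444%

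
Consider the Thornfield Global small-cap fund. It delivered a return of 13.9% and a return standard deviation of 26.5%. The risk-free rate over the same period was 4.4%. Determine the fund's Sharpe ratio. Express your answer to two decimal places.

Sharpe = (Rp − Rf) / σp = (13.9% − 4.4%) / 26.5% = 9.50% / 26.5% = 0.3585

0.36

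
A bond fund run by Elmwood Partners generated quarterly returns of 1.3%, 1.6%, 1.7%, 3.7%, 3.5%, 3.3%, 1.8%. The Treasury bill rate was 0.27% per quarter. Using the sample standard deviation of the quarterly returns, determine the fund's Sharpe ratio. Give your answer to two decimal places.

r̄ = (1.3 + 1.6 + 1.7 + 3.7 + 3.5 + 3.3 + 1.8) / 7 = 2.4143%
Sample std dev = √[6.4086 / 6] = 1.0335%
Sharpe = (r̄ − rf) / σ = (2.4143 − 0.27) / 1.0335 = 2.1443 / 1.0335 = 2.0748

2.07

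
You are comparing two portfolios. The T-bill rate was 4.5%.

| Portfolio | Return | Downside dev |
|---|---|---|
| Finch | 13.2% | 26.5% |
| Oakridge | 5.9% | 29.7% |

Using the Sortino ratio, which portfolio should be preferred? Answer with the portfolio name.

Finch

Finch: Sortino ratio = (13.2% − 4.5%) / 26.5% = 0.328
Oakridge: Sortino ratio = (5.9% − 4.5%) / 29.7% = 0.047
Highest: Finch (0.328).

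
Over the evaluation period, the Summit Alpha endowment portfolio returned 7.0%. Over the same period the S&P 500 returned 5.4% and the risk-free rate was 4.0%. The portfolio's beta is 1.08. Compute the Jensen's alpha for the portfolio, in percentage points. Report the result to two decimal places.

1.49

CAPM expected return = Rf + β(Rm − Rf) = 4.0% + 1.08 × (5.4% − 4.0%) = 4 + 1.08 × 1.40 = 5.5120%
Jensen's α = Rp − E[R] = 7.0% − 5.5120% = 1.4880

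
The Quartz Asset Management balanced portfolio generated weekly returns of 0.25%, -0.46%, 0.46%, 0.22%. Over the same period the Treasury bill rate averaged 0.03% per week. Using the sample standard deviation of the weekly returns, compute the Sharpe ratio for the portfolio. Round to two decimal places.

0.22

Mean return r̄ = 0.470 / 4 = 0.1175%
Σ(r − r̄)² = (0.25 − 0.1175)² + (-0.46 − 0.1175)² + … = 0.4789
sample σ = √(0.4789 / 3) = √0.1596 = 0.3995%
Sharpe = (r̄ − rf) / σ = (0.1175 − 0.03) / 0.3995 = 0.0875 / 0.3995 = 0.2190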